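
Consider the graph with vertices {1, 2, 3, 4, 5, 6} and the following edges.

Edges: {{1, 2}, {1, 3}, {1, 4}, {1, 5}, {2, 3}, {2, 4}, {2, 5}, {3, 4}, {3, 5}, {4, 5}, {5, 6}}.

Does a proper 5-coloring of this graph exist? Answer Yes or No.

The chromatic number is 5. 1, 2, 3, 4, 5 are mutually adjacent (a clique of size 5), so at least 5 colors are needed.
One proper 5-coloring: 1=blue, 2=purple, 3=green, 4=yellow, 5=red, 6=blue.
That is already a proper 5-coloring.

Yes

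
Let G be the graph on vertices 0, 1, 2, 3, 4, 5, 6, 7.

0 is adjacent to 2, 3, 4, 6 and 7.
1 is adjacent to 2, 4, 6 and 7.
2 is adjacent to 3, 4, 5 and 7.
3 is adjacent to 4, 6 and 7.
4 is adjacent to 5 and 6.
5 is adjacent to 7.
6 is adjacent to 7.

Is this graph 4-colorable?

The chromatic number is 4. 0, 2, 3, 7 are mutually adjacent (a clique of size 4), so at least 4 colors are needed.
One proper 4-coloring: 0=green, 1=green, 2=red, 3=yellow, 4=blue, 5=green, 6=red, 7=blue.
That is already a proper 4-coloring.

Yes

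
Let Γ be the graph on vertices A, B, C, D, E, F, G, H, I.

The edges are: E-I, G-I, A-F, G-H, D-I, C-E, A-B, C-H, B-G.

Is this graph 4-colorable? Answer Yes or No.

Yes

The chromatic number is 3. The cycle G-I-E-C-H-G has odd length 5, so it cannot be 2-colored; at least 3 colors are needed.
One proper 3-coloring: A=2, B=1, C=1, D=2, E=2, F=1, G=2, H=3, I=1.
Since 4 ≥ 3, a proper 4-coloring certainly exists.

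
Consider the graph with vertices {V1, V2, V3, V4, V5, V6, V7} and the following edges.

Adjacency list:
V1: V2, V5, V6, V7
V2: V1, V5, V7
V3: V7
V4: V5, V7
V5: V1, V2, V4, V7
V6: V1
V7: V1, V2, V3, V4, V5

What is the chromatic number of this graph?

V1, V2, V5, V7 are pairwise adjacent (a clique of size 4), so at least 4 colors are needed.
4 colors suffice: color red → {V6, V7}; color blue → {V1, V3, V4}; color green → {V5}; color yellow → {V2}. Every edge joins two different colors.

4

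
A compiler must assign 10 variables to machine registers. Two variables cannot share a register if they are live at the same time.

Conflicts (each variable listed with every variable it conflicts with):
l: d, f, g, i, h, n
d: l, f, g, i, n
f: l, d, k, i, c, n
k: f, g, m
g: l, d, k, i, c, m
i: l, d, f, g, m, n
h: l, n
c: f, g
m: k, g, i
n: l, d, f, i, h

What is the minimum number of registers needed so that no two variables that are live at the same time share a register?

5

l, d, f, i, n are mutually in conflict, so at least 5 registers are needed.
5 registers suffice: register 1 → {l, c, m}; register 2 → {k, i, h}; register 3 → {f, g}; register 4 → {n}; register 5 → {d}. Each listed conflict is separated.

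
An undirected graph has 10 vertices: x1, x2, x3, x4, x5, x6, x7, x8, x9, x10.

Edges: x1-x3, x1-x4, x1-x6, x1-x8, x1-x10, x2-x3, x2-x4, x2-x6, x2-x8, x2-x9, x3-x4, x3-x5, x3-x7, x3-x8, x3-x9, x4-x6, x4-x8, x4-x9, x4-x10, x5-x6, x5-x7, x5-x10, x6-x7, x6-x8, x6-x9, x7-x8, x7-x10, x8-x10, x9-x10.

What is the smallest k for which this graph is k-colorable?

x2, x4, x6, x8 are mutually adjacent (a clique of size 4), so at least 4 colors are needed.
4 colors suffice: color 1 → {x3, x6, x10}; color 2 → {x5, x8, x9}; color 3 → {x4, x7}; color 4 → {x1, x2}. No two adjacent vertices share a color.

4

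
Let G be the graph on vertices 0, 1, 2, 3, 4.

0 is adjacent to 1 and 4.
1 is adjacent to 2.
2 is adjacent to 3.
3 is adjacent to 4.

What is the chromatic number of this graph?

The cycle 1-2-3-4-0-1 has odd length 5, so it cannot be 2-colored; at least 3 colors are needed.
3 colors suffice: color red → {1, 3}; color blue → {0, 2}; color green → {4}. No two adjacent vertices share a color.

3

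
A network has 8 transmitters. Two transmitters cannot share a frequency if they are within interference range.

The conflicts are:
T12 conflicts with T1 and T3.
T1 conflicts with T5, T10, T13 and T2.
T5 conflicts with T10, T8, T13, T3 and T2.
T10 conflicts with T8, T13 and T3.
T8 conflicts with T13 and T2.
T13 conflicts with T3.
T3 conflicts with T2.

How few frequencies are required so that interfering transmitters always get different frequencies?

4

T1, T5, T10, T13 are mutually in conflict, so at least 4 frequencies are needed.
Using 4 frequencies: T12=1, T1=2, T5=1, T10=3, T8=2, T13=4, T3=2, T2=3. No two conflicting transmitters share a frequency.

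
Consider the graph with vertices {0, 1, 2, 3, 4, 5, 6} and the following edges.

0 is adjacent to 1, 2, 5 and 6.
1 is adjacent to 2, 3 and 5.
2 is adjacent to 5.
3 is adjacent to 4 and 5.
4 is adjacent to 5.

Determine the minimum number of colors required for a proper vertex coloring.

0, 1, 2, 5 are mutually adjacent (a clique of size 4), so at least 4 colors are needed.
A valid assignment using 4 colors: 0=blue, 1=green, 2=yellow, 3=blue, 4=green, 5=red, 6=red. Every edge joins two different colors.

4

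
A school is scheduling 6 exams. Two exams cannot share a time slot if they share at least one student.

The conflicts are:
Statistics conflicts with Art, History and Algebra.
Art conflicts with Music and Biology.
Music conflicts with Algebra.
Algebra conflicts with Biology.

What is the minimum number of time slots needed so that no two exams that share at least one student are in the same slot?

2

Art and Biology conflict, so at least 2 time slots are needed.
2 time slots suffice: Statistics=2, Art=1, History=1, Music=2, Algebra=1, Biology=2. Each listed conflict is separated.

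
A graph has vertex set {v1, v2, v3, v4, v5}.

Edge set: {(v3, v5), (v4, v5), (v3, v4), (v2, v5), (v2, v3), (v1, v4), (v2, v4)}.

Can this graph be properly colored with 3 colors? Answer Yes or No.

No

v2, v3, v4, v5 are pairwise adjacent (a clique of size 4), so at least 4 colors are needed.
So 3 colors are not enough.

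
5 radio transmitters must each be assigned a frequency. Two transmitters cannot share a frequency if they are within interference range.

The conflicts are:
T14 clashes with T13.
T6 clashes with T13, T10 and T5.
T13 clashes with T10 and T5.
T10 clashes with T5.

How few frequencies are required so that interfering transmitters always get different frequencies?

T6, T13, T10, T5 are mutually in conflict, so at least 4 frequencies are needed.
4 frequencies suffice: frequency 1 → {T13}; frequency 2 → {T14, T6}; frequency 3 → {T10}; frequency 4 → {T5}. No two conflicting transmitters share a frequency.

4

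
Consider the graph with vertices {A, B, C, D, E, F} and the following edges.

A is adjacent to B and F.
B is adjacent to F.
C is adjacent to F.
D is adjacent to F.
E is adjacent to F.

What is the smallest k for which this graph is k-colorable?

A, B, F form a triangle, so at least 3 colors are needed.
A valid assignment using 3 colors: A=blue, B=green, C=blue, D=blue, E=blue, F=red. Every edge joins two different colors.

3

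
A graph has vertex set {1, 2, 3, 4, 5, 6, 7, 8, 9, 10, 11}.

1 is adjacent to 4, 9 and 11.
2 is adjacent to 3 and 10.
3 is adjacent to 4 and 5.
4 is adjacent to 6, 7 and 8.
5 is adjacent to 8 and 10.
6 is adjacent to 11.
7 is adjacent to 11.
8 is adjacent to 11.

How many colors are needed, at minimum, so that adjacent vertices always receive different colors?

2

5 and 8 are adjacent, so at least 2 colors are needed.
2 colors suffice: color a → {2, 4, 5, 9, 11}; color b → {1, 3, 6, 7, 8, 10}. Each edge has distinct colors on its endpoints.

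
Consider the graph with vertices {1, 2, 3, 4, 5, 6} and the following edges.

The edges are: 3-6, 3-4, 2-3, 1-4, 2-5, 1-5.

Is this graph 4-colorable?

The chromatic number is 3. The cycle 2-5-1-4-3-2 has odd length 5, so it cannot be 2-colored; at least 3 colors are needed.
3 colors suffice: color red → {1, 3}; color blue → {4, 5, 6}; color green → {2}.
Since 4 ≥ 3, a proper 4-coloring certainly exists.

Yes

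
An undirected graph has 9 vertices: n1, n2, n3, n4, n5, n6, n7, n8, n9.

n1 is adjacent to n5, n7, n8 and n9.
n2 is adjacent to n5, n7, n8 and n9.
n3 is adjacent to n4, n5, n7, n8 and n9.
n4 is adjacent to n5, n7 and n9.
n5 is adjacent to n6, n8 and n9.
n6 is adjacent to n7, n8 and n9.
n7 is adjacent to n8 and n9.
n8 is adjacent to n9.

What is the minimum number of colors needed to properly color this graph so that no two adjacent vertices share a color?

4

n3, n4, n7, n9 are pairwise adjacent (a clique of size 4), so at least 4 colors are needed.
A valid assignment using 4 colors: n1=4, n2=4, n3=4, n4=3, n5=2, n6=4, n7=2, n8=3, n9=1. No two adjacent vertices share a color.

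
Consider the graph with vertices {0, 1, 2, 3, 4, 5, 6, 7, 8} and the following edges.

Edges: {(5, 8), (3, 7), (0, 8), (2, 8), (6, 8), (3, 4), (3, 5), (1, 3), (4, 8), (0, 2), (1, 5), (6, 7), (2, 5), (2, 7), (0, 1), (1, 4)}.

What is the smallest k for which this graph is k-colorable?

3

2, 5, 8 are mutually adjacent, so at least 3 colors are needed.
3 colors suffice: 0=green, 1=red, 2=blue, 3=blue, 4=green, 5=green, 6=blue, 7=red, 8=red. No two adjacent vertices share a color.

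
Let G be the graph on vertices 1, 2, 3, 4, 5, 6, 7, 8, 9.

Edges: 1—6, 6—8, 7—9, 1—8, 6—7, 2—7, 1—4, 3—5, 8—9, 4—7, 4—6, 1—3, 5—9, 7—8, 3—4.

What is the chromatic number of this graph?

4, 6, 7 are pairwise adjacent, so at least 3 colors are needed.
3 colors suffice: color a → {1, 5, 7}; color b → {2, 3, 6, 9}; color c → {4, 8}. No two adjacent vertices share a color.

3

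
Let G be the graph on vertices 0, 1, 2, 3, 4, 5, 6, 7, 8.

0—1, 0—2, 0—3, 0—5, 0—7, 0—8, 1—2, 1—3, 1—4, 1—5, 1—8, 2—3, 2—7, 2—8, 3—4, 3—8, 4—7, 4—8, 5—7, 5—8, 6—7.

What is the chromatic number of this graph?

0, 1, 2, 3, 8 are pairwise adjacent (a clique of size 5), so at least 5 colors are needed.
A valid assignment using 5 colors: 0=blue, 1=green, 2=yellow, 3=purple, 4=blue, 5=yellow, 6=blue, 7=red, 8=red. Each edge has distinct colors on its endpoints.

5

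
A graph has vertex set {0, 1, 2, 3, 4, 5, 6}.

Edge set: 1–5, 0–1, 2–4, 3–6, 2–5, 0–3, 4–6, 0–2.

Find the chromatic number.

3

The cycle 6-4-2-0-3-6 has odd length 5, so it cannot be 2-colored; at least 3 colors are needed.
3 colors suffice: color a → {0, 4, 5}; color b → {1, 2, 3}; color c → {6}. No two adjacent vertices share a color.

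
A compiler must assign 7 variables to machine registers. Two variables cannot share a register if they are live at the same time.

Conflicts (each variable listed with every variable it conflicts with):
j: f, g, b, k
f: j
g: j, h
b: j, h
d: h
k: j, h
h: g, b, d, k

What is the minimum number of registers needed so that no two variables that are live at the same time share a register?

2

k and h conflict, so at least 2 registers are needed.
2 registers suffice: register 1 → {j, h}; register 2 → {f, g, b, d, k}. Every pair that conflicts lands in different registers.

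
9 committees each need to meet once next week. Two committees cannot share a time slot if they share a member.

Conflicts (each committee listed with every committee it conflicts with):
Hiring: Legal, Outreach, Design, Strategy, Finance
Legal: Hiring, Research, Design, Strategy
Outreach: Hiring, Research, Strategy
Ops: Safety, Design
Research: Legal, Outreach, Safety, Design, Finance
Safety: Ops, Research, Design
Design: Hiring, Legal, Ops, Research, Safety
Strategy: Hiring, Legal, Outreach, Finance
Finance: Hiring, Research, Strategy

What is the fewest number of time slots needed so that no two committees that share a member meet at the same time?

Legal, Research, Design are mutually in conflict, so at least 3 time slots are needed.
A valid assignment using 3 time slots: Hiring=2, Legal=3, Outreach=3, Ops=2, Research=2, Safety=3, Design=1, Strategy=1, Finance=3. Every pair that conflicts lands in different time slots.

3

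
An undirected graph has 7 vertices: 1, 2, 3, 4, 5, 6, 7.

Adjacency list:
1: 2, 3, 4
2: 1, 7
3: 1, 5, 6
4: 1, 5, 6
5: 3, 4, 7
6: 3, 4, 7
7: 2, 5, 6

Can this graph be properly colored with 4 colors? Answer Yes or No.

Yes

The chromatic number is 3. The cycle 3-6-7-2-1-3 has odd length 5, so it cannot be 2-colored; at least 3 colors are needed.
3 colors suffice: color a → {1, 7}; color b → {2, 5, 6}; color c → {3, 4}.
Since 4 ≥ 3, a proper 4-coloring certainly exists.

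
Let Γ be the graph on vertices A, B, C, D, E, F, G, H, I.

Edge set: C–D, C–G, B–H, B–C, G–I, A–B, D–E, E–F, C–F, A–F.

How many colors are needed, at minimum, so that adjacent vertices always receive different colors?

2

B and H are adjacent, so at least 2 colors are needed.
2 colors suffice: color 1 → {A, C, E, H, I}; color 2 → {B, D, F, G}. Each edge has distinct colors on its endpoints.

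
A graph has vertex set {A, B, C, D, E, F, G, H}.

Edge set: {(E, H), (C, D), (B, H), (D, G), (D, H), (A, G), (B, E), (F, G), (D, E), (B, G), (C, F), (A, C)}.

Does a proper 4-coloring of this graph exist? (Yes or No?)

Yes

The chromatic number is 3. B, E, H form a triangle, so at least 3 colors are needed.
3 colors suffice: color 1 → {C, E, G}; color 2 → {A, B, D, F}; color 3 → {H}.
Since 4 ≥ 3, a proper 4-coloring certainly exists.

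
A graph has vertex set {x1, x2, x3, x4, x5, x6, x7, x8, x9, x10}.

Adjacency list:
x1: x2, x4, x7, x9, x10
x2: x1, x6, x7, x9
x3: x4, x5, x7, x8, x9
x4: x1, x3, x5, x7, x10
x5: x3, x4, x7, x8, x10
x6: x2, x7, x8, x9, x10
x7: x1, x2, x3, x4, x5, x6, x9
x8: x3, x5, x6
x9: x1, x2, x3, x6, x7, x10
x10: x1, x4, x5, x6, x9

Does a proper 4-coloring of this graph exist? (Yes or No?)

The chromatic number is 4. x3, x4, x5, x7 form a clique, so at least 4 colors are needed.
A valid assignment using 4 colors: x1=3, x2=4, x3=4, x4=2, x5=3, x6=3, x7=1, x8=1, x9=2, x10=1.
That is already a proper 4-coloring.

Yes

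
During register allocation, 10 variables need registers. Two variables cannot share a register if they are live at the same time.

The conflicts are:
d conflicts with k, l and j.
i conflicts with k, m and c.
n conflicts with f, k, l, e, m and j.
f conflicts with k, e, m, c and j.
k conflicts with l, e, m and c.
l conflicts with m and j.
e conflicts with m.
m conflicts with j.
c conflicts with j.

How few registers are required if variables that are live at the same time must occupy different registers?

5

n, f, k, e, m are mutually in conflict, so at least 5 registers are needed.
5 registers suffice: d=2, i=3, n=4, f=3, k=1, l=3, e=5, m=2, c=2, j=1. Every pair that conflicts lands in different registers.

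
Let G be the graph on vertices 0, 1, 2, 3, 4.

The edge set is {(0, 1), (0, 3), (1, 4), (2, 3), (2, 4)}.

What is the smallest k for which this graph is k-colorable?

3

The cycle 2-4-1-0-3-2 has odd length 5, so it cannot be 2-colored; at least 3 colors are needed.
A valid assignment using 3 colors: 0=blue, 1=red, 2=green, 3=red, 4=blue. Every edge joins two different colors.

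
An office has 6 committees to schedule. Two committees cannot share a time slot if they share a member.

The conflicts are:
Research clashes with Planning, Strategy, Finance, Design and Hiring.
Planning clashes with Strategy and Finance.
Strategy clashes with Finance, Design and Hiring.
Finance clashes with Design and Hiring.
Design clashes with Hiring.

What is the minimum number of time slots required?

5

Research, Strategy, Finance, Design, Hiring all conflict with each other, so at least 5 time slots are needed.
A valid assignment using 5 time slots: Research=2, Planning=4, Strategy=3, Finance=1, Design=5, Hiring=4. Every pair that conflicts lands in different time slots.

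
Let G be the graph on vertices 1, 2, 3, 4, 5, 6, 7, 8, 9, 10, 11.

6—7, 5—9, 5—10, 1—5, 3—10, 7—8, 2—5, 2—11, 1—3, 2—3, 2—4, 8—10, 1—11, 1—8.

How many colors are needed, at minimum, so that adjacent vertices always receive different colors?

8 and 10 are adjacent, so at least 2 colors are needed.
One proper 2-coloring: 1=blue, 2=blue, 3=red, 4=red, 5=red, 6=red, 7=blue, 8=red, 9=blue, 10=blue, 11=red. Each edge has distinct colors on its endpoints.

2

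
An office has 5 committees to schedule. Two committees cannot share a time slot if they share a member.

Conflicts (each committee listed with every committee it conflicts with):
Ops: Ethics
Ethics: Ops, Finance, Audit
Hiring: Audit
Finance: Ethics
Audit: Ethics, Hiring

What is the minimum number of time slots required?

2

Ethics and Finance conflict, so at least 2 time slots are needed.
2 time slots suffice: time slot 1 → {Ethics, Hiring}; time slot 2 → {Ops, Finance, Audit}. No two conflicting committees share a time slot.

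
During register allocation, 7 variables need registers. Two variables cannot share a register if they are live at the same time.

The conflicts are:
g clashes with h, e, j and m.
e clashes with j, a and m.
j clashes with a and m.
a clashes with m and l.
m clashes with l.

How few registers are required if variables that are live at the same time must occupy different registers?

4

g, e, j, m pairwise conflict, so at least 4 registers are needed.
4 registers suffice: register 1 → {h, m}; register 2 → {g, a}; register 3 → {j, l}; register 4 → {e}. Each listed conflict is separated.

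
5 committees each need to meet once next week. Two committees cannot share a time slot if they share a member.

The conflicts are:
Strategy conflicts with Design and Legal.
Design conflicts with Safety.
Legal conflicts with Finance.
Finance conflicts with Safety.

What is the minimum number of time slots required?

3

The cycle Design-Strategy-Legal-Finance-Safety-Design has odd length 5, so it cannot be 2-colored; at least 3 time slots are needed.
Using 3 time slots: Strategy=2, Design=1, Legal=1, Finance=3, Safety=2. No two conflicting committees share a time slot.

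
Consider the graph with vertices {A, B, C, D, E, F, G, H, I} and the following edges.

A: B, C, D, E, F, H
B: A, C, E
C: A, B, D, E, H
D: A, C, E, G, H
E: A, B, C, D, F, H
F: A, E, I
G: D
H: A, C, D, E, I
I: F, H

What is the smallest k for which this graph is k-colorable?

A, C, D, E, H are mutually adjacent (a clique of size 5), so at least 5 colors are needed.
One proper 5-coloring: A=2, B=3, C=5, D=3, E=1, F=3, G=1, H=4, I=1. No two adjacent vertices share a color.

5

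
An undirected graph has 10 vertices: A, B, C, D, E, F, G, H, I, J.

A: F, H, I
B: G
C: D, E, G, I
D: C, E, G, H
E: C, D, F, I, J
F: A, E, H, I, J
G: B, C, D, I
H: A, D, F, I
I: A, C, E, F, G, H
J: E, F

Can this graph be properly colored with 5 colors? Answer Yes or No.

The chromatic number is 4. A, F, H, I form a clique, so at least 4 colors are needed.
4 colors suffice: A=yellow, B=red, C=blue, D=red, E=green, F=blue, G=green, H=green, I=red, J=red.
Since 5 ≥ 4, a proper 5-coloring certainly exists.

Yes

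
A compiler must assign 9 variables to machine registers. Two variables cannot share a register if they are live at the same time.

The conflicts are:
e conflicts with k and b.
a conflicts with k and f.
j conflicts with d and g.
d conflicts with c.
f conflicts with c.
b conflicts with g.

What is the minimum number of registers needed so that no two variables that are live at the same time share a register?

The cycle g-j-d-c-f-a-k-e-b-g has odd length 9, so it cannot be 2-colored; at least 3 registers are needed.
Using 3 registers: e=2, a=2, k=1, j=2, d=1, f=1, b=1, g=3, c=2. No two conflicting variables share a register.

3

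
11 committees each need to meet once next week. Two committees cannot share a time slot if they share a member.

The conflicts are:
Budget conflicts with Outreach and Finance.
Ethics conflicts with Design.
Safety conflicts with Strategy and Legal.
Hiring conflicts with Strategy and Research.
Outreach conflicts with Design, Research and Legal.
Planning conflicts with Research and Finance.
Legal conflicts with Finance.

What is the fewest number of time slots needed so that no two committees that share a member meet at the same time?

The cycle Planning-Research-Outreach-Budget-Finance-Planning has odd length 5, so it cannot be 2-colored; at least 3 time slots are needed.
3 time slots suffice: Budget=2, Ethics=1, Safety=1, Hiring=1, Strategy=2, Outreach=1, Design=2, Planning=3, Research=2, Legal=2, Finance=1. Each listed conflict is separated.

3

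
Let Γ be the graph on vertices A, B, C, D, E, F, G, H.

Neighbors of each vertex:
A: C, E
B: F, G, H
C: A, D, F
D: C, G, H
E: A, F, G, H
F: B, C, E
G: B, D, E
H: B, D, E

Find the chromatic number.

3

The cycle C-D-G-E-A-C has odd length 5, so it cannot be 2-colored; at least 3 colors are needed.
3 colors suffice: A=2, B=1, C=1, D=3, E=1, F=2, G=2, H=2. Every edge joins two different colors.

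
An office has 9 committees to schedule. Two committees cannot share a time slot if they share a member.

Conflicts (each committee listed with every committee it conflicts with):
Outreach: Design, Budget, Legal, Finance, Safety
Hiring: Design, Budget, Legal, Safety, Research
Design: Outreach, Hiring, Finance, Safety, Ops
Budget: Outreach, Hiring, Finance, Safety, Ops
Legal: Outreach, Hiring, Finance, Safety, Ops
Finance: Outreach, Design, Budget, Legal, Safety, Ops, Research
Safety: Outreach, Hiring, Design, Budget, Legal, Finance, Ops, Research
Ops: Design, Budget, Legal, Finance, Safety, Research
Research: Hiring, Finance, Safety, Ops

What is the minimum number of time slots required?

4

Outreach, Budget, Finance, Safety pairwise conflict, so at least 4 time slots are needed.
4 time slots suffice: time slot 1 → {Safety}; time slot 2 → {Hiring, Finance}; time slot 3 → {Outreach, Ops}; time slot 4 → {Design, Budget, Legal, Research}. Each listed conflict is separated.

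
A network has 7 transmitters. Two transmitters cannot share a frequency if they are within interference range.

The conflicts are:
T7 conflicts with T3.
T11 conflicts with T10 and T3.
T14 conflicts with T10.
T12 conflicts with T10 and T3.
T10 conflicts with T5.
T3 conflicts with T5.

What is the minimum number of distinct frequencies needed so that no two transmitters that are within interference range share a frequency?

T12 and T3 conflict, so at least 2 frequencies are needed.
2 frequencies suffice: T7=2, T11=2, T14=2, T12=2, T10=1, T3=1, T5=2. No two conflicting transmitters share a frequency.

2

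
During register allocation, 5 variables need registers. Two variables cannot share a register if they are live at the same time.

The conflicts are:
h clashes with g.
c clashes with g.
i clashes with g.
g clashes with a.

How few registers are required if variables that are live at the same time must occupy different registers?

2

h and g conflict, so at least 2 registers are needed.
2 registers suffice: register 1 → {g}; register 2 → {h, c, i, a}. No two conflicting variables share a register.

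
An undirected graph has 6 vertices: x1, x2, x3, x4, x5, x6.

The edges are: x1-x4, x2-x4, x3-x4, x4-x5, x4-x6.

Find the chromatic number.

x1 and x4 are adjacent, so at least 2 colors are needed.
2 colors suffice: color 1 → {x4}; color 2 → {x1, x2, x3, x5, x6}. Each edge has distinct colors on its endpoints.

2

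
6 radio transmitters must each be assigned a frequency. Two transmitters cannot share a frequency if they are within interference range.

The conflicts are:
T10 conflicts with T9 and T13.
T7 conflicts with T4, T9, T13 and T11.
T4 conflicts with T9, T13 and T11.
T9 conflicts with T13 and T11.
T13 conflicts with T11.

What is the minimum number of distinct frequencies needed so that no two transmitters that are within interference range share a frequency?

5

T7, T4, T9, T13, T11 are mutually in conflict, so at least 5 frequencies are needed.
5 frequencies suffice: frequency 1 → {T9}; frequency 2 → {T13}; frequency 3 → {T10, T11}; frequency 4 → {T4}; frequency 5 → {T7}. Every pair that conflicts lands in different frequencies.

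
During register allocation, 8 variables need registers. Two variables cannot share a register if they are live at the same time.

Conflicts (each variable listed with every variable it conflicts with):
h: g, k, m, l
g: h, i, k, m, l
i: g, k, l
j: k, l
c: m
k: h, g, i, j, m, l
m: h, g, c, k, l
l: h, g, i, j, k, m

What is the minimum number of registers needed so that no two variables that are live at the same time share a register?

5

h, g, k, m, l are mutually in conflict, so at least 5 registers are needed.
Using 5 registers: h=5, g=3, i=4, j=3, c=1, k=2, m=4, l=1. Every pair that conflicts lands in different registers.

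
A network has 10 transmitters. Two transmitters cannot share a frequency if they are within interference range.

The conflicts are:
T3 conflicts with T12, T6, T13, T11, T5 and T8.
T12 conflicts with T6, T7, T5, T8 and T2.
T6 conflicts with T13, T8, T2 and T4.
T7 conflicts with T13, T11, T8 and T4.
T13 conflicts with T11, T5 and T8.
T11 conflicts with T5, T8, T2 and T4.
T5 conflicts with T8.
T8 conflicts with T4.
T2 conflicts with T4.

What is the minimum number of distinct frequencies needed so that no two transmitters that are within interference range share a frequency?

T3, T13, T11, T5, T8 are mutually in conflict, so at least 5 frequencies are needed.
A valid assignment using 5 frequencies: T3=5, T12=2, T6=4, T7=4, T13=3, T11=2, T5=4, T8=1, T2=1, T4=3. No two conflicting transmitters share a frequency.

5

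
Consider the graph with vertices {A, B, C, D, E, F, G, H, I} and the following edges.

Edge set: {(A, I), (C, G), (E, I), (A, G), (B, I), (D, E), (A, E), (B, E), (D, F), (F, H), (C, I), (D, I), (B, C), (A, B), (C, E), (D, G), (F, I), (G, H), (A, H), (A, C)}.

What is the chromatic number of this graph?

A, B, C, E, I form a clique, so at least 5 colors are needed.
A valid assignment using 5 colors: A=1, B=5, C=3, D=1, E=4, F=4, G=2, H=3, I=2. No two adjacent vertices share a color.

5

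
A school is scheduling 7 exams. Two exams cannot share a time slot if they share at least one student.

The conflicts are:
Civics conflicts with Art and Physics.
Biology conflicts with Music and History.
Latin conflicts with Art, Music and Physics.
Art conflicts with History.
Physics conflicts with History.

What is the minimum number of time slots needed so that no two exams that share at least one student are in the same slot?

The cycle Music-Latin-Physics-History-Biology-Music has odd length 5, so it cannot be 2-colored; at least 3 time slots are needed.
A valid assignment using 3 time slots: Civics=2, Biology=3, Latin=2, Art=1, Music=1, Physics=1, History=2. Each listed conflict is separated.

3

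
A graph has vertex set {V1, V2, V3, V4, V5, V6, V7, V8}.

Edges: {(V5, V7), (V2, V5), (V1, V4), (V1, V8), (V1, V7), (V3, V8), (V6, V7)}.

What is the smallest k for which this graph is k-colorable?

2

V2 and V5 are adjacent, so at least 2 colors are needed.
One proper 2-coloring: V1=B, V2=R, V3=B, V4=R, V5=B, V6=B, V7=R, V8=R. Each edge has distinct colors on its endpoints.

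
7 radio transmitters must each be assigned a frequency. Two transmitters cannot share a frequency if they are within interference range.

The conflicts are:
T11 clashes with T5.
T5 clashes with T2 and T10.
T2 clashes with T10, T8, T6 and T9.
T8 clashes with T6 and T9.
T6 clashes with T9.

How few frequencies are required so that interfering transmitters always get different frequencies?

T2, T8, T6, T9 all conflict with each other, so at least 4 frequencies are needed.
4 frequencies suffice: frequency 1 → {T11, T2}; frequency 2 → {T5, T9}; frequency 3 → {T10, T8}; frequency 4 → {T6}. Every pair that conflicts lands in different frequencies.

4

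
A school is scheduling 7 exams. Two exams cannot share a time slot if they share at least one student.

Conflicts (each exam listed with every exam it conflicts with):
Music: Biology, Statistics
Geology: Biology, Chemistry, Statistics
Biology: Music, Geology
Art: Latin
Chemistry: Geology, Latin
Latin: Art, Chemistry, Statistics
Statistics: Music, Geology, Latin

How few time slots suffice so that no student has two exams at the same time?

Chemistry and Latin conflict, so at least 2 time slots are needed.
2 time slots suffice: time slot 1 → {Biology, Art, Chemistry, Statistics}; time slot 2 → {Music, Geology, Latin}. No two conflicting exams share a time slot.

2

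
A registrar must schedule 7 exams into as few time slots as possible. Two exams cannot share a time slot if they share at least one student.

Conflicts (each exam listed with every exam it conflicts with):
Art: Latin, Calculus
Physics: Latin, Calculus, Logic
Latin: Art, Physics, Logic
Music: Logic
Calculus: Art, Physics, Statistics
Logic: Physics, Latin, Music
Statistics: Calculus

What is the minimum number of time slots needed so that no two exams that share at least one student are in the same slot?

Physics, Latin, Logic pairwise conflict, so at least 3 time slots are needed.
3 time slots suffice: time slot 1 → {Latin, Music, Calculus}; time slot 2 → {Art, Logic, Statistics}; time slot 3 → {Physics}. Each listed conflict is separated.

3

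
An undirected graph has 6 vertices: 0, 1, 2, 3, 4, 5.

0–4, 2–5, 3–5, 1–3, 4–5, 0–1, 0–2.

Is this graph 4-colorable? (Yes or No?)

Yes

The chromatic number is 3. The cycle 1-0-2-5-3-1 has odd length 5, so it cannot be 2-colored; at least 3 colors are needed.
3 colors suffice: color a → {0, 5}; color b → {2, 3, 4}; color c → {1}.
Since 4 ≥ 3, a proper 4-coloring certainly exists.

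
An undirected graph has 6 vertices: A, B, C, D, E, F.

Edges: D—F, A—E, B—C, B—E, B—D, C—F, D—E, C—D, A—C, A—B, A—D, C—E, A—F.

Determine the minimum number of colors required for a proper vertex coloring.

5

A, B, C, D, E are mutually adjacent (a clique of size 5), so at least 5 colors are needed.
5 colors suffice: color 1 → {A}; color 2 → {C}; color 3 → {D}; color 4 → {E, F}; color 5 → {B}. No two adjacent vertices share a color.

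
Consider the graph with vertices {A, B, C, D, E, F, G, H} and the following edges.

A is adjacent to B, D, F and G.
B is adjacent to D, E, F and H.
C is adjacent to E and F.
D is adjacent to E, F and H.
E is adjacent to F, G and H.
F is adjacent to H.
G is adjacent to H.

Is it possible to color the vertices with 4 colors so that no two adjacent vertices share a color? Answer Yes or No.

No

B, D, E, F, H form a clique, so at least 5 colors are needed.
So 4 colors are not enough.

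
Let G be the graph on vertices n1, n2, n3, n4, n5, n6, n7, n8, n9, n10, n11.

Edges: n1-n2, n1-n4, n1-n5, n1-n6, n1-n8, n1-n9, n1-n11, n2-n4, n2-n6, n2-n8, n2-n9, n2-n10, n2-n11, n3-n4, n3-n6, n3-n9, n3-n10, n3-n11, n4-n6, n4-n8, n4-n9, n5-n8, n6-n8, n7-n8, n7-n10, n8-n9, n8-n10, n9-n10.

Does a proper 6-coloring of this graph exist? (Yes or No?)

Yes

The chromatic number is 5. n1, n2, n4, n8, n9 form a clique, so at least 5 colors are needed.
5 colors suffice: n1=2, n2=3, n3=1, n4=5, n5=3, n6=4, n7=3, n8=1, n9=4, n10=2, n11=4.
Since 6 ≥ 5, a proper 6-coloring certainly exists.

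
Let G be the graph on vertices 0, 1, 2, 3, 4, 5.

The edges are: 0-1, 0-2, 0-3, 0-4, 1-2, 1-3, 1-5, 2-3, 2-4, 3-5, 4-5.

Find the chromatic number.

0, 1, 2, 3 are mutually adjacent (a clique of size 4), so at least 4 colors are needed.
One proper 4-coloring: 0=a, 1=c, 2=d, 3=b, 4=b, 5=a. No two adjacent vertices share a color.

4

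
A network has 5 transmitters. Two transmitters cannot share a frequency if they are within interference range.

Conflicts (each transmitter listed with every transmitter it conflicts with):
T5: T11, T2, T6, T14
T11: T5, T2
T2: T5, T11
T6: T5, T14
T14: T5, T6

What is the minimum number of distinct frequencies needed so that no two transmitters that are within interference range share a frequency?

T5, T11, T2 are mutually in conflict, so at least 3 frequencies are needed.
3 frequencies suffice: frequency 1 → {T5}; frequency 2 → {T11, T6}; frequency 3 → {T2, T14}. No two conflicting transmitters share a frequency.

3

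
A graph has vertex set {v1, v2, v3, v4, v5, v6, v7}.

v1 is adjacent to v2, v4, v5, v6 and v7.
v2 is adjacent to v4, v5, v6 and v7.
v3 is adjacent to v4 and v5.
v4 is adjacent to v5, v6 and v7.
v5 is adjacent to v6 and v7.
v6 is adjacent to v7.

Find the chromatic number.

v1, v2, v4, v5, v6, v7 are mutually adjacent (a clique of size 6), so at least 6 colors are needed.
6 colors suffice: v1=6, v2=3, v3=3, v4=2, v5=1, v6=4, v7=5. Every edge joins two different colors.

6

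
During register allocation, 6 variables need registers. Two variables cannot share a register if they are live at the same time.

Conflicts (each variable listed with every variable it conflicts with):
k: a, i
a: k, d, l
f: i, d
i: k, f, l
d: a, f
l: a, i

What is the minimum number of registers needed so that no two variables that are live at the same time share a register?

The cycle d-f-i-k-a-d has odd length 5, so it cannot be 2-colored; at least 3 registers are needed.
3 registers suffice: k=2, a=1, f=2, i=1, d=3, l=2. Every pair that conflicts lands in different registers.

3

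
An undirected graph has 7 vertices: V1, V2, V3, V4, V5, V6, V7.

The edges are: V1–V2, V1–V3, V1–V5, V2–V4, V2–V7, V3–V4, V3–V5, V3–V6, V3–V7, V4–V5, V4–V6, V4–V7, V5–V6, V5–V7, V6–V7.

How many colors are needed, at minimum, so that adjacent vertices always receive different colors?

V3, V4, V5, V6, V7 are mutually adjacent (a clique of size 5), so at least 5 colors are needed.
5 colors suffice: color red → {V2, V3}; color blue → {V1, V4}; color green → {V7}; color yellow → {V5}; color purple → {V6}. Each edge has distinct colors on its endpoints.

5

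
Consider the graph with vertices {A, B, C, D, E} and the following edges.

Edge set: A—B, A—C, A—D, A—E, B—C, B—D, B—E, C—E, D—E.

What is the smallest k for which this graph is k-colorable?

4

A, B, C, E are mutually adjacent (a clique of size 4), so at least 4 colors are needed.
4 colors suffice: A=3, B=2, C=4, D=4, E=1. No two adjacent vertices share a color.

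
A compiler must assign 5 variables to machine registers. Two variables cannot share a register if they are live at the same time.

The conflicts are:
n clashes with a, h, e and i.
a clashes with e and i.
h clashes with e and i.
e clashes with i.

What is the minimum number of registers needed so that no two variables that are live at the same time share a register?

4

n, a, e, i all conflict with each other, so at least 4 registers are needed.
A valid assignment using 4 registers: n=3, a=4, h=4, e=2, i=1. Every pair that conflicts lands in different registers.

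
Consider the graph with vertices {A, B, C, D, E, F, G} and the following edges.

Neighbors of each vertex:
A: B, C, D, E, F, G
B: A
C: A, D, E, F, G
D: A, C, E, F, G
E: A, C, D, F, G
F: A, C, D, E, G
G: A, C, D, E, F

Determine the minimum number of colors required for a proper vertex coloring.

6

A, C, D, E, F, G form a clique, so at least 6 colors are needed.
6 colors suffice: color 1 → {A}; color 2 → {B, E}; color 3 → {F}; color 4 → {G}; color 5 → {D}; color 6 → {C}. Every edge joins two different colors.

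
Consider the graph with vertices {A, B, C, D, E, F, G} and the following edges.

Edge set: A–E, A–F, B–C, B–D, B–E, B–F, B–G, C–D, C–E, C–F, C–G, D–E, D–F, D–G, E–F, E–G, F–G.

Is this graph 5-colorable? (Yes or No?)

No

B, C, D, E, F, G form a clique, so at least 6 colors are needed.
So 5 colors are not enough.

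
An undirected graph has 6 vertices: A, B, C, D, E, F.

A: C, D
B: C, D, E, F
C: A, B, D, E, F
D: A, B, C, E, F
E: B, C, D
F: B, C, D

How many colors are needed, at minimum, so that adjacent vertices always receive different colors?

B, C, D, F form a clique, so at least 4 colors are needed.
4 colors suffice: A=3, B=3, C=1, D=2, E=4, F=4. No two adjacent vertices share a color.

4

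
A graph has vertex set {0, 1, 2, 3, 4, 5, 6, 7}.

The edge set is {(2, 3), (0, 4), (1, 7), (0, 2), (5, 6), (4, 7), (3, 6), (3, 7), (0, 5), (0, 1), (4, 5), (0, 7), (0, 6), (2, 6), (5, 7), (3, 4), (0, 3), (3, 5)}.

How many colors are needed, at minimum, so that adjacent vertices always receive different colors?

5

0, 3, 4, 5, 7 are pairwise adjacent (a clique of size 5), so at least 5 colors are needed.
A valid assignment using 5 colors: 0=red, 1=blue, 2=green, 3=blue, 4=purple, 5=green, 6=yellow, 7=yellow. Every edge joins two different colors.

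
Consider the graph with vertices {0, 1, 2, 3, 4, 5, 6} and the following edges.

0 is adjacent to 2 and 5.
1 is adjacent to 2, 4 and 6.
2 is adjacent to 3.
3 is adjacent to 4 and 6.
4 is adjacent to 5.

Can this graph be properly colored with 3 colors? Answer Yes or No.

Yes

The chromatic number is 3. The cycle 2-1-4-5-0-2 has odd length 5, so it cannot be 2-colored; at least 3 colors are needed.
A valid assignment using 3 colors: 0=blue, 1=blue, 2=red, 3=blue, 4=red, 5=green, 6=red.
That is already a proper 3-coloring.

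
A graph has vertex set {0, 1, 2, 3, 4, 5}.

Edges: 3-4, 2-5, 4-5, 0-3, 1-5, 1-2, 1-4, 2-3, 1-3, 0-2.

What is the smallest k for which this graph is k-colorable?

1, 3, 4 are pairwise adjacent, so at least 3 colors are needed.
A valid assignment using 3 colors: 0=red, 1=red, 2=green, 3=blue, 4=green, 5=blue. Each edge has distinct colors on its endpoints.

3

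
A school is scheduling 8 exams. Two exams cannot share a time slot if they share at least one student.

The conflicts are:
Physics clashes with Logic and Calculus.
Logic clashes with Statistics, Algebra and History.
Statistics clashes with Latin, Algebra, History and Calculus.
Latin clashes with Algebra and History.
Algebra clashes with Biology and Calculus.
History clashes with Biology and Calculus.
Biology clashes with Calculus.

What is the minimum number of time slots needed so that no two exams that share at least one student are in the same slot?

3

History, Biology, Calculus all conflict with each other, so at least 3 time slots are needed.
A valid assignment using 3 time slots: Physics=2, Logic=1, Statistics=3, Latin=1, Algebra=2, History=2, Biology=3, Calculus=1. No two conflicting exams share a time slot.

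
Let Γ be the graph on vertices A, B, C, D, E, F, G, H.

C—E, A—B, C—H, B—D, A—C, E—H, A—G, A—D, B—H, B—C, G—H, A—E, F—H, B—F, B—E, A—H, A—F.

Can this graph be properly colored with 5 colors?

The chromatic number is 5. A, B, C, E, H are mutually adjacent (a clique of size 5), so at least 5 colors are needed.
One proper 5-coloring: A=red, B=blue, C=purple, D=green, E=yellow, F=yellow, G=blue, H=green.
That is already a proper 5-coloring.

Yes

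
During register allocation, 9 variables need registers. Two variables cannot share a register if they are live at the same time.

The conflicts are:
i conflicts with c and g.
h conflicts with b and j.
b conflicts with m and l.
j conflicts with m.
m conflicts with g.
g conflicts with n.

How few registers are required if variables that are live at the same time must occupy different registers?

2

j and m conflict, so at least 2 registers are needed.
2 registers suffice: register 1 → {i, h, m, l, n}; register 2 → {c, b, j, g}. Each listed conflict is separated.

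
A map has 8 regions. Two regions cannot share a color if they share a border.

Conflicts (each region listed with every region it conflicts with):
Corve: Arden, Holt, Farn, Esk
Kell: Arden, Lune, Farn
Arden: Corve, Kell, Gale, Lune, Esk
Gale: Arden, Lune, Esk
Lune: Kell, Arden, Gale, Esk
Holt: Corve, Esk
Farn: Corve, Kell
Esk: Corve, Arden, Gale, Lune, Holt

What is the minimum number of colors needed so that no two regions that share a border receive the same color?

Arden, Gale, Lune, Esk all conflict with each other, so at least 4 colors are needed.
A valid assignment using 4 colors: Corve=3, Kell=2, Arden=1, Gale=4, Lune=3, Holt=1, Farn=1, Esk=2. Each listed conflict is separated.

4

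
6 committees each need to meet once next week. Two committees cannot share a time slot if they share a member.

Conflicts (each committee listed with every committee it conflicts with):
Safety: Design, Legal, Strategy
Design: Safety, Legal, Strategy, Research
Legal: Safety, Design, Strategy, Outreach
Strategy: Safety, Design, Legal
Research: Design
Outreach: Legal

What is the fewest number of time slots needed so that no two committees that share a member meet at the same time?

Safety, Design, Legal, Strategy all conflict with each other, so at least 4 time slots are needed.
4 time slots suffice: time slot 1 → {Design, Outreach}; time slot 2 → {Legal, Research}; time slot 3 → {Strategy}; time slot 4 → {Safety}. Every pair that conflicts lands in different time slots.

4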